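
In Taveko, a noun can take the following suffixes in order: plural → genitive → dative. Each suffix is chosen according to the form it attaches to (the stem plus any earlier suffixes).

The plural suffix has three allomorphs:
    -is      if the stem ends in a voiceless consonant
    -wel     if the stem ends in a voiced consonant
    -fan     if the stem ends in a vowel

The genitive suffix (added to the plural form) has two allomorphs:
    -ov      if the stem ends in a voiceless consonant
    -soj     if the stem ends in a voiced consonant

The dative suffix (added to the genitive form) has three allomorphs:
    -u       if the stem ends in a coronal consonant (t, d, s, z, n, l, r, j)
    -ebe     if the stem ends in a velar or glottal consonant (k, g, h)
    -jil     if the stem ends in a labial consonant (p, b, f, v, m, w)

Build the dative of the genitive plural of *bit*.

*bit*: final sound = /t/, a voiceless consonant → -is → *bitis*.
The plural form *bitis*: final consonant = /s/, voiceless → -ov → *bitisov*.
The final consonant of the genitive form *bitisov* is /v/, which is labial, so the dative suffix is -jil, giving *bitisovjil*.

bitisovjil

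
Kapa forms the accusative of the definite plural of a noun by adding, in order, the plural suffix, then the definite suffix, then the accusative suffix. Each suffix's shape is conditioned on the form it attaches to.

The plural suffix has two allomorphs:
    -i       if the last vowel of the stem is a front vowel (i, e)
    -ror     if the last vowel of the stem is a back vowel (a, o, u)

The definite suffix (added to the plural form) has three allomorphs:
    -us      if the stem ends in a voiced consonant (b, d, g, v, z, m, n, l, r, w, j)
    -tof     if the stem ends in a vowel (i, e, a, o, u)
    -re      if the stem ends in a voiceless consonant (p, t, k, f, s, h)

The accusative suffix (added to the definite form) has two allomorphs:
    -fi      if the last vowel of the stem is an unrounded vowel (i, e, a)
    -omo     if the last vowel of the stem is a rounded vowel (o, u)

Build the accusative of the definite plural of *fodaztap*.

fodaztaprorusomo

Since the last vowel of *fodaztap* is /a/ (a back vowel), it takes -ror, giving *fodaztapror*.
Since the final sound of the plural form *fodaztapror* is /r/ (a voiced consonant), it takes -us, giving *fodaztaprorus*.
The definite form *fodaztaprorus* — last vowel /u/ (a rounded vowel) → -omo → *fodaztaprorusomo*.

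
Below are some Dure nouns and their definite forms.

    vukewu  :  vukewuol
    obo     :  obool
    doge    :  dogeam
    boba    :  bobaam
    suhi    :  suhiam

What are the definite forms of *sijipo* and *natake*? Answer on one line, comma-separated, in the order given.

sijipool, natakeam

The alternation tracks the last vowel of the stem — -ol when the last vowel of the stem is a rounded vowel (*vukewu*, *obo*); -am when the last vowel of the stem is an unrounded vowel (*doge*, *boba*, *suhi*).
*sijipo* — last vowel /o/ (a rounded vowel) → -ol → *sijipool*.
The last vowel of *natake* is /e/, which is an unrounded vowel, so the suffix is -am, giving *natakeam*.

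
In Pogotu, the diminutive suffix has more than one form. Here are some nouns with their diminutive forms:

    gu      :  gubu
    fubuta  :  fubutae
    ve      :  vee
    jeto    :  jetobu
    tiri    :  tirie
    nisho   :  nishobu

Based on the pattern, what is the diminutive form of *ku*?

kubu

Looking at the last vowel of each stem: -bu when the last vowel of the stem is a rounded vowel (*gu*, *jeto*, *nisho*); -e when the last vowel of the stem is an unrounded vowel (*fubuta*, *ve*, *tiri*).
The last vowel of *ku* is /u/, which is a rounded vowel, so the suffix is -bu, giving *kubu*.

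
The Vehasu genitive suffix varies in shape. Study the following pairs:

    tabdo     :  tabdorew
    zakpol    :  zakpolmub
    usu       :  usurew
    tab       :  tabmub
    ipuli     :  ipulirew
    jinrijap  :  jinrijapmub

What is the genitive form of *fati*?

The suffix is conditioned by the final sound: -mub when the stem ends in a consonant (*zakpol*, *tab*, *jinrijap*); -rew when the stem ends in a vowel (*tabdo*, *usu*, *ipuli*).
Since the final sound of *fati* is /i/ (a vowel), it takes -rew, giving *fatirew*.

fatirew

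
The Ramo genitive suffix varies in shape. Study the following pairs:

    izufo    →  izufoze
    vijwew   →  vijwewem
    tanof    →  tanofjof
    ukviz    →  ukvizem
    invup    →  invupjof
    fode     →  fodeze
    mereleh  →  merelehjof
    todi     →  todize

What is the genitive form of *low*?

lowem

The pattern is voicing of the final sound: -jof when the stem ends in a voiceless consonant (*tanof*, *invup*, *mereleh*); -em when the stem ends in a voiced consonant (*vijwew*, *ukviz*); -ze when the stem ends in a vowel (*izufo*, *fode*, *todi*).
*low*: final sound = /w/, a voiced consonant → -em → *lowem*.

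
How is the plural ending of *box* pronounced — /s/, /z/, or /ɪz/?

/ɪz/

The stem *box* ends in a sibilant (/s, z, ʃ, ʒ, tʃ, dʒ/).
The plural suffix surfaces as /ɪz/ after sibilants, /s/ after other voiceless consonants, and /z/ after other voiced sounds.
So the plural -s on *box* is pronounced /ɪz/.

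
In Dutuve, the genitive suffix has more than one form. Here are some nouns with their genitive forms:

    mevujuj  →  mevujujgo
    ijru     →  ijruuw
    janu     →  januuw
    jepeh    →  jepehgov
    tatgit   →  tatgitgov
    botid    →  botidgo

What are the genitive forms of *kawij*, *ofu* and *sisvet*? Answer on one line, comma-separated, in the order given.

The alternation tracks the final sound of the stem — -gov when the stem ends in a voiceless consonant (*jepeh*, *tatgit*); -go when the stem ends in a voiced consonant (*mevujuj*, *botid*); -uw when the stem ends in a vowel (*ijru*, *janu*).
*kawij* — final sound /j/ (a voiced consonant) → -go → *kawijgo*.
The final sound of *ofu* is /u/, which is a vowel, so the suffix is -uw, giving *ofuuw*.
The final sound of *sisvet* is /t/, which is a voiceless consonant, so the suffix is -gov, giving *sisvetgov*.

kawijgo, ofuuw, sisvetgov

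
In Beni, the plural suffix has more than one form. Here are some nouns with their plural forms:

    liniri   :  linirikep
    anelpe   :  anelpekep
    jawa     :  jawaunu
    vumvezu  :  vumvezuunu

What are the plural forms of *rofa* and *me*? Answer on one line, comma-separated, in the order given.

The alternation tracks the last vowel of the stem — -kep when the last vowel of the stem is a front vowel (*liniri*, *anelpe*); -unu when the last vowel of the stem is a back vowel (*jawa*, *vumvezu*).
*rofa* — last vowel /a/ (a back vowel) → -unu → *rofaunu*.
Since the last vowel of *me* is /e/ (a front vowel), it takes -kep, giving *mekep*.

rofaunu, mekep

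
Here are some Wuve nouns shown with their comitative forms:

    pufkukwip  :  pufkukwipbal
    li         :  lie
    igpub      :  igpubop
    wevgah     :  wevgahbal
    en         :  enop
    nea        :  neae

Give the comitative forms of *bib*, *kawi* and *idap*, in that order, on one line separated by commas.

The alternation tracks the final sound of the stem — -bal when the stem ends in a voiceless consonant (*pufkukwip*, *wevgah*); -op when the stem ends in a voiced consonant (*igpub*, *en*); -e when the stem ends in a vowel (*li*, *nea*).
*bib* — final sound /b/ (a voiced consonant) → -op → *bibop*.
The final sound of *kawi* is /i/, which is a vowel, so the suffix is -e, giving *kawie*.
*idap*: final sound = /p/, a voiceless consonant → -bal → *idapbal*.

bibop, kawie, idapbal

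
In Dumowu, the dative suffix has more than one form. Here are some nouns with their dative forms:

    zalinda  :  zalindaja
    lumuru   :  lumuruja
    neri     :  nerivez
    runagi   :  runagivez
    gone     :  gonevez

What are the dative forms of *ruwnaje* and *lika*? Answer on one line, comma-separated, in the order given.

The alternation tracks the last vowel of the stem — -vez when the last vowel of the stem is a front vowel (*neri*, *runagi*, *gone*); -ja when the last vowel of the stem is a back vowel (*zalinda*, *lumuru*).
*ruwnaje*: last vowel = /e/, a front vowel → -vez → *ruwnajevez*.
The last vowel of *lika* is /a/, which is a back vowel, so the suffix is -ja, giving *likaja*.

ruwnajevez, likaja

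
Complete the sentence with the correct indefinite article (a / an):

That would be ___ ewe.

a

The indefinite article is chosen by the initial *sound* of the following word, not its spelling.
*ewe* begins with the sound /juː/ (pronounced /juː/) — a consonant sound.
So the article is *a*: That would be a ewe.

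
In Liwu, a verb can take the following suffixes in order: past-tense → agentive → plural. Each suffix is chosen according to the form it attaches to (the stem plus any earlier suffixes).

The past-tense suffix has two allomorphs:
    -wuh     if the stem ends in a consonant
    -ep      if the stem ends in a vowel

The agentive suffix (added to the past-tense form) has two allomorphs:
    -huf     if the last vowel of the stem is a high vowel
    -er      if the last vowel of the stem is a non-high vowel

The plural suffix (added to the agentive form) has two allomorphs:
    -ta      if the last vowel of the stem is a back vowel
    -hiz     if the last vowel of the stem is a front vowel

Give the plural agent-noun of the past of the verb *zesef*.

*zesef*: final sound = /f/, a consonant → -wuh → *zesefwuh*.
The past-tense form *zesefwuh* — last vowel /u/ (a high vowel) → -huf → *zesefwuhhuf*.
Since the last vowel of the agentive form *zesefwuhhuf* is /u/ (a back vowel), it takes -ta, giving *zesefwuhhufta*.

zesefwuhhufta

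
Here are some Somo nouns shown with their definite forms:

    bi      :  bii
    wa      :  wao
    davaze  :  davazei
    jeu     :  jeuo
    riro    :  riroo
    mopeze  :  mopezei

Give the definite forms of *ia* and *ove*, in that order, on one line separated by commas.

iao, ovei

The alternation tracks the last vowel of the stem — -i when the last vowel of the stem is a front vowel (*bi*, *davaze*, *mopeze*); -o when the last vowel of the stem is a back vowel (*wa*, *jeu*, *riro*).
*ia*: last vowel = /a/, a back vowel → -o → *iao*.
*ove*: last vowel = /e/, a front vowel → -i → *ovei*.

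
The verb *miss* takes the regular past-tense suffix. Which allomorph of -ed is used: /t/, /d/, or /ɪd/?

The stem *miss* ends in a voiceless consonant other than /t/.
The -ed suffix is realized as /ɪd/ after /t, d/; as /t/ after other voiceless consonants; and as /d/ after other voiced sounds.
So -ed on *miss* is pronounced /t/.

/t/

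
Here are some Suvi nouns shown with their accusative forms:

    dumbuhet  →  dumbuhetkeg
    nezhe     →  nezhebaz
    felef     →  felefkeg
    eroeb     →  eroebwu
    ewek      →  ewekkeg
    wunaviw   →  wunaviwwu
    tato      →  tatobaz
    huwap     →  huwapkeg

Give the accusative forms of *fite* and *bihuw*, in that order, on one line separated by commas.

fitebaz, bihuwwu

The suffix is conditioned by the final sound: -keg when the stem ends in a voiceless consonant (*dumbuhet*, *felef*, *ewek*, *huwap*); -wu when the stem ends in a voiced consonant (*eroeb*, *wunaviw*); -baz when the stem ends in a vowel (*nezhe*, *tato*).
*fite*: final sound = /e/, a vowel → -baz → *fitebaz*.
*bihuw* — final sound /w/ (a voiced consonant) → -wu → *bihuwwu*.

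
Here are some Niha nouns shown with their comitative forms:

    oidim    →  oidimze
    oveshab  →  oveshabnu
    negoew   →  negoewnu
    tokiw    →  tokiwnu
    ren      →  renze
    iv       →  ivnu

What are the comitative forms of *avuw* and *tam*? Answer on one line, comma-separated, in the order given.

Looking at the final consonant of each stem: -ze when the stem ends in a nasal (*oidim*, *ren*); -nu when the stem ends in a non-nasal consonant (*oveshab*, *negoew*, *tokiw*, *iv*).
*avuw* — final consonant /w/ (non-nasal) → -nu → *avuwnu*.
The final consonant of *tam* is /m/, which is a nasal, so the suffix is -ze, giving *tamze*.

avuwnu, tamze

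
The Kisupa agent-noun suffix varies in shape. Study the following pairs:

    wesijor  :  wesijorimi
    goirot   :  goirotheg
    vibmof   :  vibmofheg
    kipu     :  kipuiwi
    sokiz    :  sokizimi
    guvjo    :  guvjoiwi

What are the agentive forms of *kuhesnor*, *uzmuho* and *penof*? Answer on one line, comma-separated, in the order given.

kuhesnorimi, uzmuhoiwi, penofheg

The pattern is voicing of the final sound: -heg when the stem ends in a voiceless consonant (*goirot*, *vibmof*); -imi when the stem ends in a voiced consonant (*wesijor*, *sokiz*); -iwi when the stem ends in a vowel (*kipu*, *guvjo*).
The final sound of *kuhesnor* is /r/, which is a voiced consonant, so the suffix is -imi, giving *kuhesnorimi*.
The final sound of *uzmuho* is /o/, which is a vowel, so the suffix is -iwi, giving *uzmuhoiwi*.
Since the final sound of *penof* is /f/ (a voiceless consonant), it takes -heg, giving *penofheg*.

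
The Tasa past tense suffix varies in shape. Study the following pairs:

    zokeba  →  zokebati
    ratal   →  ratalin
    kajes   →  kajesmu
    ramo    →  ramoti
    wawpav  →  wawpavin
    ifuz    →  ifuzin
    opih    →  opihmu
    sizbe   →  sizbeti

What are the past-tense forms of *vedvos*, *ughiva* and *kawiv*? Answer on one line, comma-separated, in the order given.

vedvosmu, ughivati, kawivin

The alternation tracks the final sound of the stem — -mu when the stem ends in a voiceless consonant (*kajes*, *opih*); -in when the stem ends in a voiced consonant (*ratal*, *wawpav*, *ifuz*); -ti when the stem ends in a vowel (*zokeba*, *ramo*, *sizbe*).
*vedvos* — final sound /s/ (a voiceless consonant) → -mu → *vedvosmu*.
The final sound of *ughiva* is /a/, which is a vowel, so the suffix is -ti, giving *ughivati*.
*kawiv*: final sound = /v/, a voiced consonant → -in → *kawivin*.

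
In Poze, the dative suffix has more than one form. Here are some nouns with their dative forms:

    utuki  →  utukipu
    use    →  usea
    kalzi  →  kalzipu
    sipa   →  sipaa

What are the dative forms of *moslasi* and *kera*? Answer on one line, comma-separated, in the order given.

moslasipu, keraa

The pattern is height harmony: -pu when the last vowel of the stem is a high vowel (*utuki*, *kalzi*); -a when the last vowel of the stem is a non-high vowel (*use*, *sipa*).
Since the last vowel of *moslasi* is /i/ (a high vowel), it takes -pu, giving *moslasipu*.
Since the last vowel of *kera* is /a/ (a non-high vowel), it takes -a, giving *keraa*.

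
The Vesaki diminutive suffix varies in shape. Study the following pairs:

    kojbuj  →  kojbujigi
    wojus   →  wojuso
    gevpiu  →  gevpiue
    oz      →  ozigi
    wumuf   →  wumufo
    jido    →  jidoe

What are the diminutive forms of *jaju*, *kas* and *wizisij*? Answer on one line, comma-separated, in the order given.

jajue, kaso, wizisijigi

The alternation tracks the final sound of the stem — -o when the stem ends in a voiceless consonant (*wojus*, *wumuf*); -igi when the stem ends in a voiced consonant (*kojbuj*, *oz*); -e when the stem ends in a vowel (*gevpiu*, *jido*).
Since the final sound of *jaju* is /u/ (a vowel), it takes -e, giving *jajue*.
The final sound of *kas* is /s/, which is a voiceless consonant, so the suffix is -o, giving *kaso*.
The final sound of *wizisij* is /j/, which is a voiced consonant, so the suffix is -igi, giving *wizisijigi*.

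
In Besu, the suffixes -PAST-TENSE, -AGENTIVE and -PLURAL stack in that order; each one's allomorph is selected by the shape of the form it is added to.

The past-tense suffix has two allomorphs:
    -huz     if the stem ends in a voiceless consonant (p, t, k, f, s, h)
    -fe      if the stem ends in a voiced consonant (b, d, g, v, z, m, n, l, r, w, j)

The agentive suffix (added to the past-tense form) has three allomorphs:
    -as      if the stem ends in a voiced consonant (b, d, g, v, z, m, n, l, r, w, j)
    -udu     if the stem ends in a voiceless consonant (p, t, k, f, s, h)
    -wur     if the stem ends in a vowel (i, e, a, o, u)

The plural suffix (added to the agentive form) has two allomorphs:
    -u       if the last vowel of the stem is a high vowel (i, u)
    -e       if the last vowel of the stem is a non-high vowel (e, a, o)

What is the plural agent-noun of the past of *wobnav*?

wobnavfewuru

*wobnav*: final consonant = /v/, voiced → -fe → *wobnavfe*.
The final sound of the past-tense form *wobnavfe* is /e/, which is a vowel, so the agentive suffix is -wur, giving *wobnavfewur*.
The agentive form *wobnavfewur* — last vowel /u/ (a high vowel) → -u → *wobnavfewuru*.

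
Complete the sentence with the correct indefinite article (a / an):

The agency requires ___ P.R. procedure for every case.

The indefinite article is chosen by the initial *sound* of the following word, not its spelling.
The initialism *P.R.* is read letter by letter; the first letter, P, is pronounced /piː/, which begins with a consonant sound.
So the article is *a*: The agency requires a P.R. procedure for every case.

a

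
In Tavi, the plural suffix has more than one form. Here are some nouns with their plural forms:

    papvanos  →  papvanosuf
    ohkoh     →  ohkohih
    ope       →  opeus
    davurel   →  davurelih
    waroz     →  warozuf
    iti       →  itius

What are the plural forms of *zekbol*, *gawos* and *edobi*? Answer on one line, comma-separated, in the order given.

zekbolih, gawosuf, edobius

The pattern is sibilance of the final sound: -uf when the stem ends in a sibilant (*papvanos*, *waroz*); -ih when the stem ends in a non-sibilant consonant (*ohkoh*, *davurel*); -us when the stem ends in a vowel (*ope*, *iti*).
The final sound of *zekbol* is /l/, which is a non-sibilant consonant, so the suffix is -ih, giving *zekbolih*.
Since the final sound of *gawos* is /s/ (a sibilant), it takes -uf, giving *gawosuf*.
The final sound of *edobi* is /i/, which is a vowel, so the suffix is -us, giving *edobius*.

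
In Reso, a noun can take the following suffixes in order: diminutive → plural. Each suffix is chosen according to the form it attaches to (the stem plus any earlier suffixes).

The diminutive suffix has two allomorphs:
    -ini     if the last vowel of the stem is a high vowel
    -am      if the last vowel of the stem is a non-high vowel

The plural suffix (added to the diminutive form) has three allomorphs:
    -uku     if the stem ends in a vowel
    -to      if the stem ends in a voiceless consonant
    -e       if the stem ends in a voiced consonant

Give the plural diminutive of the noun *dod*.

dodame

The last vowel of *dod* is /o/, which is a non-high vowel, so the diminutive suffix is -am, giving *dodam*.
The final sound of the diminutive form *dodam* is /m/, which is a voiced consonant, so the plural suffix is -e, giving *dodame*.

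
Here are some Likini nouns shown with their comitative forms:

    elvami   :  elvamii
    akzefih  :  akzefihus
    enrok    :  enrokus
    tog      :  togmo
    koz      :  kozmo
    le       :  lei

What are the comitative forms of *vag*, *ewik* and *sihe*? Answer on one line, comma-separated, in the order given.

vagmo, ewikus, sihei

The alternation tracks the final sound of the stem — -us when the stem ends in a voiceless consonant (*akzefih*, *enrok*); -mo when the stem ends in a voiced consonant (*tog*, *koz*); -i when the stem ends in a vowel (*elvami*, *le*).
*vag* — final sound /g/ (a voiced consonant) → -mo → *vagmo*.
*ewik*: final sound = /k/, a voiceless consonant → -us → *ewikus*.
*sihe* — final sound /e/ (a vowel) → -i → *sihei*.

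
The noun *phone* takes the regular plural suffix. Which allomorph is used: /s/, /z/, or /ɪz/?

/z/

The stem *phone* ends in a voiced non-sibilant sound.
The plural suffix surfaces as /ɪz/ after sibilants, /s/ after other voiceless consonants, and /z/ after other voiced sounds.
So the plural -s on *phone* is pronounced /z/.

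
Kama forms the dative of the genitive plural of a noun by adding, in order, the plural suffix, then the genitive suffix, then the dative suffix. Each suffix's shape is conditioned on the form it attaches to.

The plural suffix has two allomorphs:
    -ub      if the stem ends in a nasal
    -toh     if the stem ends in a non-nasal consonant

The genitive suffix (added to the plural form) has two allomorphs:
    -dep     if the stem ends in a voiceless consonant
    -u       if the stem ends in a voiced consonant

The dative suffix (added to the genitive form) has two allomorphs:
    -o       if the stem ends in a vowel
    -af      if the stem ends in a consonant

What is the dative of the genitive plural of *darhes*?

darhestohdepaf

*darhes*: final consonant = /s/, non-nasal → -toh → *darhestoh*.
The plural form *darhestoh*: final consonant = /h/, voiceless → -dep → *darhestohdep*.
The genitive form *darhestohdep* — final sound /p/ (a consonant) → -af → *darhestohdepaf*.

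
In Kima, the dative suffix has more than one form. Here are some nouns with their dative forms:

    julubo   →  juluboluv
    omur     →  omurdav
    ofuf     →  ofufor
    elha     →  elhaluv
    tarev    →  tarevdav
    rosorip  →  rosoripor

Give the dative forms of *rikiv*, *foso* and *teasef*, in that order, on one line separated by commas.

rikivdav, fosoluv, teasefor

Looking at the final sound of each stem: -or when the stem ends in a voiceless consonant (*ofuf*, *rosorip*); -dav when the stem ends in a voiced consonant (*omur*, *tarev*); -luv when the stem ends in a vowel (*julubo*, *elha*).
*rikiv* — final sound /v/ (a voiced consonant) → -dav → *rikivdav*.
*foso*: final sound = /o/, a vowel → -luv → *fosoluv*.
*teasef*: final sound = /f/, a voiceless consonant → -or → *teasefor*.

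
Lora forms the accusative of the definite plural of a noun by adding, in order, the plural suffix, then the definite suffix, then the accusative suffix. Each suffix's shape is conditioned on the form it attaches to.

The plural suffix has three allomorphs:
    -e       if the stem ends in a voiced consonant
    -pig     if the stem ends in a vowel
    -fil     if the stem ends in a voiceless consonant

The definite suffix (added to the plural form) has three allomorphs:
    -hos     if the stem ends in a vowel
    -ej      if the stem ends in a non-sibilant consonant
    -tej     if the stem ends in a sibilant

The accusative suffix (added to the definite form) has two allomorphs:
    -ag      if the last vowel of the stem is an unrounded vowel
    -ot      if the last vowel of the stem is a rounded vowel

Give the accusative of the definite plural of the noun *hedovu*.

The final sound of *hedovu* is /u/, which is a vowel, so the plural suffix is -pig, giving *hedovupig*.
The plural form *hedovupig* — final sound /g/ (a non-sibilant consonant) → -ej → *hedovupigej*.
The last vowel of the definite form *hedovupigej* is /e/, which is an unrounded vowel, so the accusative suffix is -ag, giving *hedovupigejag*.

hedovupigejag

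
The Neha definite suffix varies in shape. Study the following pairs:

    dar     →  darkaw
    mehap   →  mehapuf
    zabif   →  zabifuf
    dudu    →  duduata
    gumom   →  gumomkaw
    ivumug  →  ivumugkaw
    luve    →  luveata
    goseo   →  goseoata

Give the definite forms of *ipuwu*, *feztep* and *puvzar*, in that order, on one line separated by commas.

ipuwuata, feztepuf, puvzarkaw

The suffix is conditioned by the final sound: -uf when the stem ends in a voiceless consonant (*mehap*, *zabif*); -kaw when the stem ends in a voiced consonant (*dar*, *gumom*, *ivumug*); -ata when the stem ends in a vowel (*dudu*, *luve*, *goseo*).
The final sound of *ipuwu* is /u/, which is a vowel, so the suffix is -ata, giving *ipuwuata*.
Since the final sound of *feztep* is /p/ (a voiceless consonant), it takes -uf, giving *feztepuf*.
*puvzar* — final sound /r/ (a voiced consonant) → -kaw → *puvzarkaw*.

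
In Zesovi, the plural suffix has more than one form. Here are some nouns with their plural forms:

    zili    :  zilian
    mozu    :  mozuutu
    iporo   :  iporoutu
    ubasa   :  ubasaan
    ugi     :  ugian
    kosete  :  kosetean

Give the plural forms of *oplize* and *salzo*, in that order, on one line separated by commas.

The pattern is rounding harmony: -utu when the last vowel of the stem is a rounded vowel (*mozu*, *iporo*); -an when the last vowel of the stem is an unrounded vowel (*zili*, *ubasa*, *ugi*, *kosete*).
*oplize*: last vowel = /e/, an unrounded vowel → -an → *oplizean*.
*salzo* — last vowel /o/ (a rounded vowel) → -utu → *salzoutu*.

oplizean, salzoutu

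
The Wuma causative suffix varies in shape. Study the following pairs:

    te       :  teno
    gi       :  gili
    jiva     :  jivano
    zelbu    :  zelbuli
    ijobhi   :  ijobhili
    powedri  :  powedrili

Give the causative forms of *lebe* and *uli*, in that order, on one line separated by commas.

lebeno, ulili

The suffix is conditioned by the last vowel: -li when the last vowel of the stem is a high vowel (*gi*, *zelbu*, *ijobhi*, *powedri*); -no when the last vowel of the stem is a non-high vowel (*te*, *jiva*).
*lebe*: last vowel = /e/, a non-high vowel → -no → *lebeno*.
The last vowel of *uli* is /i/, which is a high vowel, so the suffix is -li, giving *ulili*.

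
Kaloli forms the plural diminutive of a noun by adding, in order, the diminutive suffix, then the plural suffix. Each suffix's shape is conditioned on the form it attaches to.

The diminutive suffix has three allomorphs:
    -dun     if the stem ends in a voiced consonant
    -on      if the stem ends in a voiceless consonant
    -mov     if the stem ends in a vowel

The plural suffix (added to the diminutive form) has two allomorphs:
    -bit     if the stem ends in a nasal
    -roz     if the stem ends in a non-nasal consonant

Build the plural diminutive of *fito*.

fitomovroz

Since the final sound of *fito* is /o/ (a vowel), it takes -mov, giving *fitomov*.
The diminutive form *fitomov*: final consonant = /v/, non-nasal → -roz → *fitomovroz*.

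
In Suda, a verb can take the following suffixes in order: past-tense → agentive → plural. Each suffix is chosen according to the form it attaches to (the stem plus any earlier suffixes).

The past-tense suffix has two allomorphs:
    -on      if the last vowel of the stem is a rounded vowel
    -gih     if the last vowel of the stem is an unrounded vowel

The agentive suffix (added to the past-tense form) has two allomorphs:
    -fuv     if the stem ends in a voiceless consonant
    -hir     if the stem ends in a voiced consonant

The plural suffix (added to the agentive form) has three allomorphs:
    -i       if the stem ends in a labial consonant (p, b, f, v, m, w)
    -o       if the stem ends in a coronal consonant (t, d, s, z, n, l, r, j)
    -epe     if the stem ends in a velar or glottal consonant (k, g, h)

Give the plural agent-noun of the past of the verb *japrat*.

japratgihfuvi

*japrat* — last vowel /a/ (an unrounded vowel) → -gih → *japratgih*.
The past-tense form *japratgih* — final consonant /h/ (voiceless) → -fuv → *japratgihfuv*.
The final consonant of the agentive form *japratgihfuv* is /v/, which is labial, so the plural suffix is -i, giving *japratgihfuvi*.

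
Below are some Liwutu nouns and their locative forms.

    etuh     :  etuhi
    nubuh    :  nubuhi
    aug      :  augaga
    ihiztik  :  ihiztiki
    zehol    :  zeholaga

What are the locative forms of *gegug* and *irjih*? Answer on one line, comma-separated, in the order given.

The suffix is conditioned by the final consonant: -i when the stem ends in a voiceless consonant (*etuh*, *nubuh*, *ihiztik*); -aga when the stem ends in a voiced consonant (*aug*, *zehol*).
*gegug*: final consonant = /g/, voiced → -aga → *gegugaga*.
*irjih* — final consonant /h/ (voiceless) → -i → *irjihi*.

gegugaga, irjihi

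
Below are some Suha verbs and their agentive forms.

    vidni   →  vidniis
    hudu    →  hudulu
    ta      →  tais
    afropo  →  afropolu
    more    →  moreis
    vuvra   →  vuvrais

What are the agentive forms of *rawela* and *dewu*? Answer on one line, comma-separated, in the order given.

The pattern is rounding harmony: -lu when the last vowel of the stem is a rounded vowel (*hudu*, *afropo*); -is when the last vowel of the stem is an unrounded vowel (*vidni*, *ta*, *more*, *vuvra*).
The last vowel of *rawela* is /a/, which is an unrounded vowel, so the suffix is -is, giving *rawelais*.
*dewu*: last vowel = /u/, a rounded vowel → -lu → *dewulu*.

rawelais, dewulu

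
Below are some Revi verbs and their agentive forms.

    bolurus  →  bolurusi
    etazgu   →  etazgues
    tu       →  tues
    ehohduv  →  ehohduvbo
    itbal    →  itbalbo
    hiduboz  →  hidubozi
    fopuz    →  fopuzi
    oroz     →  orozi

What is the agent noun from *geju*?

gejues

The alternation tracks the final sound of the stem — -i when the stem ends in a sibilant (*bolurus*, *hiduboz*, *fopuz*, *oroz*); -bo when the stem ends in a non-sibilant consonant (*ehohduv*, *itbal*); -es when the stem ends in a vowel (*etazgu*, *tu*).
*geju*: final sound = /u/, a vowel → -es → *gejues*.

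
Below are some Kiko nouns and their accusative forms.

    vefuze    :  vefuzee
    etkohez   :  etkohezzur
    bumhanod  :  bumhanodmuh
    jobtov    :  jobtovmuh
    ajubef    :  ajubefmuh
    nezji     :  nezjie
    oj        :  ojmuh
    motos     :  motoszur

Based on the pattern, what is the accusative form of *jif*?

jifmuh

The suffix is conditioned by the final sound: -zur when the stem ends in a sibilant (*etkohez*, *motos*); -muh when the stem ends in a non-sibilant consonant (*bumhanod*, *jobtov*, *ajubef*, *oj*); -e when the stem ends in a vowel (*vefuze*, *nezji*).
*jif*: final sound = /f/, a non-sibilant consonant → -muh → *jifmuh*.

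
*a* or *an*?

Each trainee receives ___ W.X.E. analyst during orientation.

The indefinite article is chosen by the initial *sound* of the following word, not its spelling.
The initialism *W.X.E.* is read letter by letter; the first letter, W, is pronounced /ˈdʌbəl.juː/, which begins with a consonant sound.
So the article is *a*: Each trainee receives a W.X.E. analyst during orientation.

a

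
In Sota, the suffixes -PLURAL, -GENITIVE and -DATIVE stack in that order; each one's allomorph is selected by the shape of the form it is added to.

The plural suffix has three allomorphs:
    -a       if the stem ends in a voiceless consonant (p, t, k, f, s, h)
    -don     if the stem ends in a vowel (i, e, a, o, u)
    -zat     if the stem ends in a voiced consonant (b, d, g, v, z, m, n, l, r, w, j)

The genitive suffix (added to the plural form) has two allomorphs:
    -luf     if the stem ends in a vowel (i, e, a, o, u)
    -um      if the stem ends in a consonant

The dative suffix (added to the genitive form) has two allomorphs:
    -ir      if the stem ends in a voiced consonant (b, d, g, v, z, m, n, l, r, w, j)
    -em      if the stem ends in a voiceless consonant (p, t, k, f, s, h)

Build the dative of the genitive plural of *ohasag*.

ohasagzatumir

*ohasag* — final sound /g/ (a voiced consonant) → -zat → *ohasagzat*.
Since the final sound of the plural form *ohasagzat* is /t/ (a consonant), it takes -um, giving *ohasagzatum*.
The final consonant of the genitive form *ohasagzatum* is /m/, which is voiced, so the dative suffix is -ir, giving *ohasagzatumir*.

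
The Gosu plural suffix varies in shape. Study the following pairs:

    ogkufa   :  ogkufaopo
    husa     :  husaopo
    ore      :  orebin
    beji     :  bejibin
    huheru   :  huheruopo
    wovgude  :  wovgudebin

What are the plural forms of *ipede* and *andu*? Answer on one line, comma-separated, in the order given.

ipedebin, anduopo

The pattern is front/back vowel harmony: -bin when the last vowel of the stem is a front vowel (*ore*, *beji*, *wovgude*); -opo when the last vowel of the stem is a back vowel (*ogkufa*, *husa*, *huheru*).
*ipede*: last vowel = /e/, a front vowel → -bin → *ipedebin*.
*andu*: last vowel = /u/, a back vowel → -opo → *anduopo*.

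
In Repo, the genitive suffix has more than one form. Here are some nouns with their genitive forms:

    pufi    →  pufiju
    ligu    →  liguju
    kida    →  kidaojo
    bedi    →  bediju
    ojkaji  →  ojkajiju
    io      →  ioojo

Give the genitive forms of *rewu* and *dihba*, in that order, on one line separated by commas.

The suffix is conditioned by the last vowel: -ju when the last vowel of the stem is a high vowel (*pufi*, *ligu*, *bedi*, *ojkaji*); -ojo when the last vowel of the stem is a non-high vowel (*kida*, *io*).
*rewu* — last vowel /u/ (a high vowel) → -ju → *rewuju*.
Since the last vowel of *dihba* is /a/ (a non-high vowel), it takes -ojo, giving *dihbaojo*.

rewuju, dihbaojo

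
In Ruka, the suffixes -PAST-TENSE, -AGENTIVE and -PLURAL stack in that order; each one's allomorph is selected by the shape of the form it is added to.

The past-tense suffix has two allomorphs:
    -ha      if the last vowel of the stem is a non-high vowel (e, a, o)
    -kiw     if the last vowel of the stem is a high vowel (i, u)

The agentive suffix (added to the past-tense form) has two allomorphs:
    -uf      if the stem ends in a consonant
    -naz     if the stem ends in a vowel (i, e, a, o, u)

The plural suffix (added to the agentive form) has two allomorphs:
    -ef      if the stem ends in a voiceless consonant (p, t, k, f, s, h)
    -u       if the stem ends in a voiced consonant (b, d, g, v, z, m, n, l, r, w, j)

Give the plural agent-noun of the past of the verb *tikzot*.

The last vowel of *tikzot* is /o/, which is a non-high vowel, so the past-tense suffix is -ha, giving *tikzotha*.
The past-tense form *tikzotha*: final sound = /a/, a vowel → -naz → *tikzothanaz*.
Since the final consonant of the agentive form *tikzothanaz* is /z/ (voiced), it takes -u, giving *tikzothanazu*.

tikzothanazu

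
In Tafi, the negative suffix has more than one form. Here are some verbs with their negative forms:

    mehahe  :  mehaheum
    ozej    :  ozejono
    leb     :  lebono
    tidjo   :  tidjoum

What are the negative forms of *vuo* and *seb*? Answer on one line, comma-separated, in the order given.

The suffix is conditioned by the final sound: -ono when the stem ends in a consonant (*ozej*, *leb*); -um when the stem ends in a vowel (*mehahe*, *tidjo*).
*vuo* — final sound /o/ (a vowel) → -um → *vuoum*.
Since the final sound of *seb* is /b/ (a consonant), it takes -ono, giving *sebono*.

vuoum, sebono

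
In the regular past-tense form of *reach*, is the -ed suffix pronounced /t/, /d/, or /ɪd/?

/t/

The stem *reach* ends in a voiceless consonant other than /t/.
The -ed suffix is realized as /ɪd/ after /t, d/; as /t/ after other voiceless consonants; and as /d/ after other voiced sounds.
So -ed on *reach* is pronounced /t/.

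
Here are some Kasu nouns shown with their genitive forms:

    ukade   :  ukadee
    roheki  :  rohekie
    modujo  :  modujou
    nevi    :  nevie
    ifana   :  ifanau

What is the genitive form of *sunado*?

The pattern is front/back vowel harmony: -e when the last vowel of the stem is a front vowel (*ukade*, *roheki*, *nevi*); -u when the last vowel of the stem is a back vowel (*modujo*, *ifana*).
The last vowel of *sunado* is /o/, which is a back vowel, so the suffix is -u, giving *sunadou*.

sunadou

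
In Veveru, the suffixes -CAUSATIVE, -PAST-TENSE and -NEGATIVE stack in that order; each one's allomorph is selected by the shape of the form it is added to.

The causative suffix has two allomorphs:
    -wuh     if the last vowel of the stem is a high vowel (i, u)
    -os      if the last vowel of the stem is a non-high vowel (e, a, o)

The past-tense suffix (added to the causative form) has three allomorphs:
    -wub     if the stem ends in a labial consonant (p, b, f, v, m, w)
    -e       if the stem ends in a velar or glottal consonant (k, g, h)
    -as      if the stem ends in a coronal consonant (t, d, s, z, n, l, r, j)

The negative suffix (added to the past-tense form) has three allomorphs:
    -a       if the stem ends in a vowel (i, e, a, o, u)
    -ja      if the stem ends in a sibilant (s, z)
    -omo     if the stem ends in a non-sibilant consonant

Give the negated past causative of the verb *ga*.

The last vowel of *ga* is /a/, which is a non-high vowel, so the causative suffix is -os, giving *gaos*.
The causative form *gaos*: final consonant = /s/, coronal → -as → *gaosas*.
The final sound of the past-tense form *gaosas* is /s/, which is a sibilant, so the negative suffix is -ja, giving *gaosasja*.

gaosasja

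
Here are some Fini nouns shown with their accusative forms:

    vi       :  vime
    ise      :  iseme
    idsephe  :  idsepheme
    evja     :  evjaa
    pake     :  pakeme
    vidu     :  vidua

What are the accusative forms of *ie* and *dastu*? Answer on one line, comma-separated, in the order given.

The alternation tracks the last vowel of the stem — -me when the last vowel of the stem is a front vowel (*vi*, *ise*, *idsephe*, *pake*); -a when the last vowel of the stem is a back vowel (*evja*, *vidu*).
The last vowel of *ie* is /e/, which is a front vowel, so the suffix is -me, giving *ieme*.
*dastu* — last vowel /u/ (a back vowel) → -a → *dastua*.

ieme, dastua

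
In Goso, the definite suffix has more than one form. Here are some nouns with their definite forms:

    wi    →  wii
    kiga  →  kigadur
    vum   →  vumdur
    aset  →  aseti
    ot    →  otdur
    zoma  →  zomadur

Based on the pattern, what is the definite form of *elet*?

Looking at the last vowel of each stem: -i when the last vowel of the stem is a front vowel (*wi*, *aset*); -dur when the last vowel of the stem is a back vowel (*kiga*, *vum*, *ot*, *zoma*).
*elet*: last vowel = /e/, a front vowel → -i → *eleti*.

eleti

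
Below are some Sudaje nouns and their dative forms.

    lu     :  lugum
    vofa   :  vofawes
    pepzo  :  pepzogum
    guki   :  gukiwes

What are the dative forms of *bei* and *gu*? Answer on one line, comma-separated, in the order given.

Looking at the last vowel of each stem: -gum when the last vowel of the stem is a rounded vowel (*lu*, *pepzo*); -wes when the last vowel of the stem is an unrounded vowel (*vofa*, *guki*).
*bei* — last vowel /i/ (an unrounded vowel) → -wes → *beiwes*.
*gu*: last vowel = /u/, a rounded vowel → -gum → *gugum*.

beiwes, gugum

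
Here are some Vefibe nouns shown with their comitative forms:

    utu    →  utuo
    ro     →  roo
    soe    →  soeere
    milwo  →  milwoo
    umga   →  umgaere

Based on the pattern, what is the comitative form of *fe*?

feere

The alternation tracks the last vowel of the stem — -o when the last vowel of the stem is a rounded vowel (*utu*, *ro*, *milwo*); -ere when the last vowel of the stem is an unrounded vowel (*soe*, *umga*).
*fe* — last vowel /e/ (an unrounded vowel) → -ere → *feere*.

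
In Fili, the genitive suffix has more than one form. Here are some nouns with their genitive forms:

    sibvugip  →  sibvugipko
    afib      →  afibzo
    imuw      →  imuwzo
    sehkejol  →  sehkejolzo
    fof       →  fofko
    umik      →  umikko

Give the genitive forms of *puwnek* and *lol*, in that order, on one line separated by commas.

puwnekko, lolzo

The alternation tracks the final consonant of the stem — -ko when the stem ends in a voiceless consonant (*sibvugip*, *fof*, *umik*); -zo when the stem ends in a voiced consonant (*afib*, *imuw*, *sehkejol*).
*puwnek* — final consonant /k/ (voiceless) → -ko → *puwnekko*.
*lol* — final consonant /l/ (voiced) → -zo → *lolzo*.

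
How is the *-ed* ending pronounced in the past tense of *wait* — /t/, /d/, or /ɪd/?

The stem *wait* ends in /t/ or /d/.
The -ed suffix is realized as /ɪd/ after /t, d/; as /t/ after other voiceless consonants; and as /d/ after other voiced sounds.
So -ed on *wait* is pronounced /ɪd/.

/ɪd/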